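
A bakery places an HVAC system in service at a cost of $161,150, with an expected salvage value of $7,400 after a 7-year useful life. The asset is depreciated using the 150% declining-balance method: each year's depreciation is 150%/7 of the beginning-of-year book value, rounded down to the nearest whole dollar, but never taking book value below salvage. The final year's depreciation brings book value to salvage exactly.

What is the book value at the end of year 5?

$48,257

Depreciable base = $161,150 − $7,400 = $153,750.
Year 1: ⌊$161,150 × 150%/7⌋ = $34,532. Book value $126,618.
Year 2: ⌊$126,618 × 150%/7⌋ = $27,132. Book value $99,486.
Year 3: ⌊$99,486 × 150%/7⌋ = $21,318. Book value $78,168.
Year 4: ⌊$78,168 × 150%/7⌋ = $16,750. Book value $61,418.
Year 5: ⌊$61,418 × 150%/7⌋ = $13,161. Book value $48,257.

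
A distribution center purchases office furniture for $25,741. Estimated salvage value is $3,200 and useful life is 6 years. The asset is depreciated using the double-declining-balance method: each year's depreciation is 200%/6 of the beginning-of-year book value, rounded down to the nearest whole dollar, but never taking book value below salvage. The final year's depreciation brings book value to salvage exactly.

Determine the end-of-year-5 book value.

$3,391

Depreciable base = $25,741 − $3,200 = $22,541.
Year 1: ⌊$25,741 × 200%/6⌋ = $8,580. Book value $17,161.
Year 2: ⌊$17,161 × 200%/6⌋ = $5,720. Book value $11,441.
Year 3: ⌊$11,441 × 200%/6⌋ = $3,813. Book value $7,628.
Year 4: ⌊$7,628 × 200%/6⌋ = $2,542. Book value $5,086.
Year 5: ⌊$5,086 × 200%/6⌋ = $1,695. Book value $3,391.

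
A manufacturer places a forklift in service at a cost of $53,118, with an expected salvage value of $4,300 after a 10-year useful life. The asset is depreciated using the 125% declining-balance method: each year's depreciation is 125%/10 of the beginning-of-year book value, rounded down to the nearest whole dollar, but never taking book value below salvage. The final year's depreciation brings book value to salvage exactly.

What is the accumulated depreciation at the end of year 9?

Depreciable base = $53,118 − $4,300 = $48,818.
Year 1: ⌊$53,118 × 125%/10⌋ = $6,639. Book value $46,479.
Year 2: ⌊$46,479 × 125%/10⌋ = $5,809. Book value $40,670.
Year 3: ⌊$40,670 × 125%/10⌋ = $5,083. Book value $35,587.
Year 4: ⌊$35,587 × 125%/10⌋ = $4,448. Book value $31,139.
Year 5: ⌊$31,139 × 125%/10⌋ = $3,892. Book value $27,247.
Year 6: ⌊$27,247 × 125%/10⌋ = $3,405. Book value $23,842.
Year 7: ⌊$23,842 × 125%/10⌋ = $2,980. Book value $20,862.
Year 8: ⌊$20,862 × 125%/10⌋ = $2,607. Book value $18,255.
Year 9: ⌊$18,255 × 125%/10⌋ = $2,281. Book value $15,974.
Accumulated through year 9 = $53,118 − $15,974 = $37,144.

$37,144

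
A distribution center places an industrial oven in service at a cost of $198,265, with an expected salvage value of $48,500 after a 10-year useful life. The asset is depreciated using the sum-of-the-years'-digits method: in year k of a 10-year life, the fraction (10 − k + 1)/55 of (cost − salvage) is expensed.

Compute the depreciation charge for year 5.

$16,338

Depreciable base = $198,265 − $48,500 = $149,765.
Sum of the years' digits = 10+9+8+7+6+5+4+3+2+1 = 55.
Year 1: $149,765 × 10/55 = $27,230. Book value $171,035.
Year 2: $149,765 × 9/55 = $24,507. Book value $146,528.
Year 3: $149,765 × 8/55 = $21,784. Book value $124,744.
Year 4: $149,765 × 7/55 = $19,061. Book value $105,683.
Year 5: $149,765 × 6/55 = $16,338. Book value $89,345.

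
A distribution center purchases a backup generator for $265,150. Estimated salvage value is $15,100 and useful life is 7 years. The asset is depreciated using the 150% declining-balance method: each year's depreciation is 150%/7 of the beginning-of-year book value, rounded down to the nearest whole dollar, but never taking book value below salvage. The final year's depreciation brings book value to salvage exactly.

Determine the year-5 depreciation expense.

$21,654

Depreciable base = $265,150 − $15,100 = $250,050.
Year 1: ⌊$265,150 × 150%/7⌋ = $56,817. Book value $208,333.
Year 2: ⌊$208,333 × 150%/7⌋ = $44,642. Book value $163,691.
Year 3: ⌊$163,691 × 150%/7⌋ = $35,076. Book value $128,615.
Year 4: ⌊$128,615 × 150%/7⌋ = $27,560. Book value $101,055.
Year 5: ⌊$101,055 × 150%/7⌋ = $21,654. Book value $79,401.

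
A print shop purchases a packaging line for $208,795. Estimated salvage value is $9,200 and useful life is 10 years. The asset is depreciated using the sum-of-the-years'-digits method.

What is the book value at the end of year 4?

$85,409

Depreciable base = $208,795 − $9,200 = $199,595.
Sum of the years' digits = 10+9+8+7+6+5+4+3+2+1 = 55.
Year 1: $199,595 × 10/55 = $36,290. Book value $172,505.
Year 2: $199,595 × 9/55 = $32,661. Book value $139,844.
Year 3: $199,595 × 8/55 = $29,032. Book value $110,812.
Year 4: $199,595 × 7/55 = $25,403. Book value $85,409.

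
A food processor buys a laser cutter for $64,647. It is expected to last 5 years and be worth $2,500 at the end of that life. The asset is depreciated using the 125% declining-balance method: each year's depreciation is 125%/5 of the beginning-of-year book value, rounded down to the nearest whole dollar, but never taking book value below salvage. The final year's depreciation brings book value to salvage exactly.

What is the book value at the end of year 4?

Depreciable base = $64,647 − $2,500 = $62,147.
Year 1: ⌊$64,647 × 125%/5⌋ = $16,161. Book value $48,486.
Year 2: ⌊$48,486 × 125%/5⌋ = $12,121. Book value $36,365.
Year 3: ⌊$36,365 × 125%/5⌋ = $9,091. Book value $27,274.
Year 4: ⌊$27,274 × 125%/5⌋ = $6,818. Book value $20,456.

$20,456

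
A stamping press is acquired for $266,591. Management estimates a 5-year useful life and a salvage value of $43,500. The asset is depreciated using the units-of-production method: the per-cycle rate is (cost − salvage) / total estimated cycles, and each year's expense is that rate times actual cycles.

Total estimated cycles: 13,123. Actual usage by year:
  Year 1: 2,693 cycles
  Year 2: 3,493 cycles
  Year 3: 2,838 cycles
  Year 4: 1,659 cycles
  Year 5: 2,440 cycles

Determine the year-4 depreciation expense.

$28,203

Depreciable base = $266,591 − $43,500 = $223,091.
Rate = $223,091 / 13,123 cycles = $17 per cycle.
Year 1: 2,693 × $17 = $45,781. Book value $220,810.
Year 2: 3,493 × $17 = $59,381. Book value $161,429.
Year 3: 2,838 × $17 = $48,246. Book value $113,183.
Year 4: 1,659 × $17 = $28,203. Book value $84,980.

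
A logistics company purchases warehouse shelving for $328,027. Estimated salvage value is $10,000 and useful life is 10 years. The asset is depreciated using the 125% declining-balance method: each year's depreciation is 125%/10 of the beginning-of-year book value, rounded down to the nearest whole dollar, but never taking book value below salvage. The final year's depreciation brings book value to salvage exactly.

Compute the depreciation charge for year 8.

$16,102

Depreciable base = $328,027 − $10,000 = $318,027.
Year 1: ⌊$328,027 × 125%/10⌋ = $41,003. Book value $287,024.
Year 2: ⌊$287,024 × 125%/10⌋ = $35,878. Book value $251,146.
Year 3: ⌊$251,146 × 125%/10⌋ = $31,393. Book value $219,753.
Year 4: ⌊$219,753 × 125%/10⌋ = $27,469. Book value $192,284.
Year 5: ⌊$192,284 × 125%/10⌋ = $24,035. Book value $168,249.
Year 6: ⌊$168,249 × 125%/10⌋ = $21,031. Book value $147,218.
Year 7: ⌊$147,218 × 125%/10⌋ = $18,402. Book value $128,816.
Year 8: ⌊$128,816 × 125%/10⌋ = $16,102. Book value $112,714.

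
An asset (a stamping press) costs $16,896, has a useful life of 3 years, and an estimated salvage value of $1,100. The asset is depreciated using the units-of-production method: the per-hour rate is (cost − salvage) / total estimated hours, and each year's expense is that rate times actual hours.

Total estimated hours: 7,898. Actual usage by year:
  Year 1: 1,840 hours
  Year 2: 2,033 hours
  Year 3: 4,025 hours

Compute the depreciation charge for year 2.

$4,066

Depreciable base = $16,896 − $1,100 = $15,796.
Rate = $15,796 / 7,898 hours = $2 per hour.
Year 1: 1,840 × $2 = $3,680. Book value $13,216.
Year 2: 2,033 × $2 = $4,066. Book value $9,150.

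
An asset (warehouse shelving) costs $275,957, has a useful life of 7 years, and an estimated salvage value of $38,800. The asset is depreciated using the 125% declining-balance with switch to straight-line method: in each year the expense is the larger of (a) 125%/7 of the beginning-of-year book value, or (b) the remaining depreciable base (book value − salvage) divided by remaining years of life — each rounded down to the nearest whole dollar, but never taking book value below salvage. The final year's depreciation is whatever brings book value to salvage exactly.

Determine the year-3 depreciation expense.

Depreciable base = $275,957 − $38,800 = $237,157.
Year 1: DB = ⌊$275,957 × 125%/7⌋ = $49,278; SL = ⌊$237,157/7⌋ = $33,879 → take DB $49,278. Book value $226,679.
Year 2: DB = ⌊$226,679 × 125%/7⌋ = $40,478; SL = ⌊$187,879/6⌋ = $31,313 → take DB $40,478. Book value $186,201.
Year 3: DB = ⌊$186,201 × 125%/7⌋ = $33,250; SL = ⌊$147,401/5⌋ = $29,480 → take DB $33,250. Book value $152,951.

$33,250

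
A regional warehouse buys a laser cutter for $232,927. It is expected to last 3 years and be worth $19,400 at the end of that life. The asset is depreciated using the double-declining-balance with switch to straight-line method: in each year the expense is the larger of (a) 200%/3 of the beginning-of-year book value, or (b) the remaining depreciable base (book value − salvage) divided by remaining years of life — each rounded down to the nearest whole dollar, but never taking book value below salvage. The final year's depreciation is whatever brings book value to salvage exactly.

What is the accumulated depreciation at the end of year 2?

Depreciable base = $232,927 − $19,400 = $213,527.
Year 1: DB = ⌊$232,927 × 200%/3⌋ = $155,284; SL = ⌊$213,527/3⌋ = $71,175 → take DB $155,284. Book value $77,643.
Year 2: DB = ⌊$77,643 × 200%/3⌋ = $51,762; SL = ⌊$58,243/2⌋ = $29,121 → take DB $51,762. Book value $25,881.
Accumulated through year 2 = $232,927 − $25,881 = $207,046.

$207,046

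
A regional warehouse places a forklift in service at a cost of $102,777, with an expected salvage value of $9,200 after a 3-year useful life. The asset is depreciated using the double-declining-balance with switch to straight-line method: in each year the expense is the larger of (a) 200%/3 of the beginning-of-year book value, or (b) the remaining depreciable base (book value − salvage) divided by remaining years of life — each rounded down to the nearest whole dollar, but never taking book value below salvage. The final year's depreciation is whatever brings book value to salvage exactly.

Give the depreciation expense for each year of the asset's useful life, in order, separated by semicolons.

$68,518; $22,839; $2,220

Depreciable base = $102,777 − $9,200 = $93,577.
Year 1: DB = ⌊$102,777 × 200%/3⌋ = $68,518; SL = ⌊$93,577/3⌋ = $31,192 → take DB $68,518. Book value $34,259.
Year 2: DB = ⌊$34,259 × 200%/3⌋ = $22,839; SL = ⌊$25,059/2⌋ = $12,529 → take DB $22,839. Book value $11,420.
Year 3 (final): $11,420 − $9,200 = $2,220. Book value $9,200.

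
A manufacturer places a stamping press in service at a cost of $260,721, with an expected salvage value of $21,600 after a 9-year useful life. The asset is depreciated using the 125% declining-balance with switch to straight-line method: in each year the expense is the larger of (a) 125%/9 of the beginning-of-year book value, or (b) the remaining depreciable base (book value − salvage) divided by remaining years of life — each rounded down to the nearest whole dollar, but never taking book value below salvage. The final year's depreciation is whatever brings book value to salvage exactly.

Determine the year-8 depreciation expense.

Depreciable base = $260,721 − $21,600 = $239,121.
Year 1: DB = ⌊$260,721 × 125%/9⌋ = $36,211; SL = ⌊$239,121/9⌋ = $26,569 → take DB $36,211. Book value $224,510.
Year 2: DB = ⌊$224,510 × 125%/9⌋ = $31,181; SL = ⌊$202,910/8⌋ = $25,363 → take DB $31,181. Book value $193,329.
Year 3: DB = ⌊$193,329 × 125%/9⌋ = $26,851; SL = ⌊$171,729/7⌋ = $24,532 → take DB $26,851. Book value $166,478.
Year 4: DB = ⌊$166,478 × 125%/9⌋ = $23,121; SL = ⌊$144,878/6⌋ = $24,146 → take SL $24,146. Book value $142,332.
Year 5: DB = ⌊$142,332 × 125%/9⌋ = $19,768; SL = ⌊$120,732/5⌋ = $24,146 → take SL $24,146. Book value $118,186.
Year 6: DB = ⌊$118,186 × 125%/9⌋ = $16,414; SL = ⌊$96,586/4⌋ = $24,146 → take SL $24,146. Book value $94,040.
Year 7: DB = ⌊$94,040 × 125%/9⌋ = $13,061; SL = ⌊$72,440/3⌋ = $24,146 → take SL $24,146. Book value $69,894.
Year 8: DB = ⌊$69,894 × 125%/9⌋ = $9,707; SL = ⌊$48,294/2⌋ = $24,147 → take SL $24,147. Book value $45,747.

$24,147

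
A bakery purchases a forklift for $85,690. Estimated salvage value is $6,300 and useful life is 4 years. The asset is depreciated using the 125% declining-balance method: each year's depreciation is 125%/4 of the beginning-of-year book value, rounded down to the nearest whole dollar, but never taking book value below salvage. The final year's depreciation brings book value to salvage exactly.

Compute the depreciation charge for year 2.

$18,410

Depreciable base = $85,690 − $6,300 = $79,390.
Year 1: ⌊$85,690 × 125%/4⌋ = $26,778. Book value $58,912.
Year 2: ⌊$58,912 × 125%/4⌋ = $18,410. Book value $40,502.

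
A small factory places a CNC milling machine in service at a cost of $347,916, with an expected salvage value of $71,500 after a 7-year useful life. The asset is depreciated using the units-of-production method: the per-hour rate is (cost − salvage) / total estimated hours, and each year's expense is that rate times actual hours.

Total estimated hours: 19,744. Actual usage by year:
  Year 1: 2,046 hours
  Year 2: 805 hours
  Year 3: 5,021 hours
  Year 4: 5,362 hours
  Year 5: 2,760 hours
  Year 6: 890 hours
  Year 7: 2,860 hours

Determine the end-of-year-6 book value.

Depreciable base = $347,916 − $71,500 = $276,416.
Rate = $276,416 / 19,744 hours = $14 per hour.
Year 1: 2,046 × $14 = $28,644. Book value $319,272.
Year 2: 805 × $14 = $11,270. Book value $308,002.
Year 3: 5,021 × $14 = $70,294. Book value $237,708.
Year 4: 5,362 × $14 = $75,068. Book value $162,640.
Year 5: 2,760 × $14 = $38,640. Book value $124,000.
Year 6: 890 × $14 = $12,460. Book value $111,540.

$111,540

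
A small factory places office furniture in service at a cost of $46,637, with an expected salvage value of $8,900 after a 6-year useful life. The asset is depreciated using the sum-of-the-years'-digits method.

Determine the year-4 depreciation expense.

Depreciable base = $46,637 − $8,900 = $37,737.
Sum of the years' digits = 6+5+4+3+2+1 = 21.
Year 1: $37,737 × 6/21 = $10,782. Book value $35,855.
Year 2: $37,737 × 5/21 = $8,985. Book value $26,870.
Year 3: $37,737 × 4/21 = $7,188. Book value $19,682.
Year 4: $37,737 × 3/21 = $5,391. Book value $14,291.

$5,391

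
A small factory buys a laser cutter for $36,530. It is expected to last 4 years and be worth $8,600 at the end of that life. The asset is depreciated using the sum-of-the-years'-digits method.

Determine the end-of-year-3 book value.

$11,393

Depreciable base = $36,530 − $8,600 = $27,930.
Sum of the years' digits = 4+3+2+1 = 10.
Year 1: $27,930 × 4/10 = $11,172. Book value $25,358.
Year 2: $27,930 × 3/10 = $8,379. Book value $16,979.
Year 3: $27,930 × 2/10 = $5,586. Book value $11,393.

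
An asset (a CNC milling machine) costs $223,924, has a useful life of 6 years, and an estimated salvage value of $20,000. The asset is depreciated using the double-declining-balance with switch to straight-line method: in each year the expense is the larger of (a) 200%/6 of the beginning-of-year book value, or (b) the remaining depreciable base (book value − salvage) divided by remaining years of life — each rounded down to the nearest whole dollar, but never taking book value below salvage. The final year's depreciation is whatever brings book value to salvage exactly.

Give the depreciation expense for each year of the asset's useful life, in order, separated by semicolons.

Depreciable base = $223,924 − $20,000 = $203,924.
Year 1: DB = ⌊$223,924 × 200%/6⌋ = $74,641; SL = ⌊$203,924/6⌋ = $33,987 → take DB $74,641. Book value $149,283.
Year 2: DB = ⌊$149,283 × 200%/6⌋ = $49,761; SL = ⌊$129,283/5⌋ = $25,856 → take DB $49,761. Book value $99,522.
Year 3: DB = ⌊$99,522 × 200%/6⌋ = $33,174; SL = ⌊$79,522/4⌋ = $19,880 → take DB $33,174. Book value $66,348.
Year 4: DB = ⌊$66,348 × 200%/6⌋ = $22,116; SL = ⌊$46,348/3⌋ = $15,449 → take DB $22,116. Book value $44,232.
Year 5: DB = ⌊$44,232 × 200%/6⌋ = $14,744; SL = ⌊$24,232/2⌋ = $12,116 → take DB $14,744. Book value $29,488.
Year 6 (final): $29,488 − $20,000 = $9,488. Book value $20,000.

$74,641; $49,761; $33,174; $22,116; $14,744; $9,488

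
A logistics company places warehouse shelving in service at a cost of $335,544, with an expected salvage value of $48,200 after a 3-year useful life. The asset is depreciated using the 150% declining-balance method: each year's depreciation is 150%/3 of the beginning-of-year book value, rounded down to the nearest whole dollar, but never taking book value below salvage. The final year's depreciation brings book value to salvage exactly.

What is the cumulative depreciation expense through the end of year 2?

Depreciable base = $335,544 − $48,200 = $287,344.
Year 1: ⌊$335,544 × 150%/3⌋ = $167,772. Book value $167,772.
Year 2: ⌊$167,772 × 150%/3⌋ = $83,886. Book value $83,886.
Accumulated through year 2 = $335,544 − $83,886 = $251,658.

$251,658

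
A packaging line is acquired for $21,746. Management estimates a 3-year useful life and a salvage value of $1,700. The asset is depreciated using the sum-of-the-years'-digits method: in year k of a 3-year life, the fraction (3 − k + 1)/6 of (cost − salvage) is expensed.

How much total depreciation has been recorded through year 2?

$16,705

Depreciable base = $21,746 − $1,700 = $20,046.
Sum of the years' digits = 3+2+1 = 6.
Year 1: $20,046 × 3/6 = $10,023. Book value $11,723.
Year 2: $20,046 × 2/6 = $6,682. Book value $5,041.
Accumulated through year 2 = $21,746 − $5,041 = $16,705.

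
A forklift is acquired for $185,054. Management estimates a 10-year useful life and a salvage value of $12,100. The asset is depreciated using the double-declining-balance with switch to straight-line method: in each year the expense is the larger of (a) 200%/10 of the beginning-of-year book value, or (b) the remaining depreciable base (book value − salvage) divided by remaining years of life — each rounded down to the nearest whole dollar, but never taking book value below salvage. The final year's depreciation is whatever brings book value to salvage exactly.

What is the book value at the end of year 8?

Depreciable base = $185,054 − $12,100 = $172,954.
Year 1: DB = ⌊$185,054 × 200%/10⌋ = $37,010; SL = ⌊$172,954/10⌋ = $17,295 → take DB $37,010. Book value $148,044.
Year 2: DB = ⌊$148,044 × 200%/10⌋ = $29,608; SL = ⌊$135,944/9⌋ = $15,104 → take DB $29,608. Book value $118,436.
Year 3: DB = ⌊$118,436 × 200%/10⌋ = $23,687; SL = ⌊$106,336/8⌋ = $13,292 → take DB $23,687. Book value $94,749.
Year 4: DB = ⌊$94,749 × 200%/10⌋ = $18,949; SL = ⌊$82,649/7⌋ = $11,807 → take DB $18,949. Book value $75,800.
Year 5: DB = ⌊$75,800 × 200%/10⌋ = $15,160; SL = ⌊$63,700/6⌋ = $10,616 → take DB $15,160. Book value $60,640.
Year 6: DB = ⌊$60,640 × 200%/10⌋ = $12,128; SL = ⌊$48,540/5⌋ = $9,708 → take DB $12,128. Book value $48,512.
Year 7: DB = ⌊$48,512 × 200%/10⌋ = $9,702; SL = ⌊$36,412/4⌋ = $9,103 → take DB $9,702. Book value $38,810.
Year 8: DB = ⌊$38,810 × 200%/10⌋ = $7,762; SL = ⌊$26,710/3⌋ = $8,903 → take SL $8,903. Book value $29,907.

$29,907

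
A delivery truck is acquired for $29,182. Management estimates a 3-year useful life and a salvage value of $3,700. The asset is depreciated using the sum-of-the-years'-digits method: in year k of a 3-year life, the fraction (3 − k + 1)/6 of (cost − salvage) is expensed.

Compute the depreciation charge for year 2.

$8,494

Depreciable base = $29,182 − $3,700 = $25,482.
Sum of the years' digits = 3+2+1 = 6.
Year 1: $25,482 × 3/6 = $12,741. Book value $16,441.
Year 2: $25,482 × 2/6 = $8,494. Book value $7,947.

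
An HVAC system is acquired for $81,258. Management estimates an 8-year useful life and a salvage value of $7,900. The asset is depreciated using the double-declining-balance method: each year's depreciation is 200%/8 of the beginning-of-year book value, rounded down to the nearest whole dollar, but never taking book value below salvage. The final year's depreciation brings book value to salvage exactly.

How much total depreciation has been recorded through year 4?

Depreciable base = $81,258 − $7,900 = $73,358.
Year 1: ⌊$81,258 × 200%/8⌋ = $20,314. Book value $60,944.
Year 2: ⌊$60,944 × 200%/8⌋ = $15,236. Book value $45,708.
Year 3: ⌊$45,708 × 200%/8⌋ = $11,427. Book value $34,281.
Year 4: ⌊$34,281 × 200%/8⌋ = $8,570. Book value $25,711.
Accumulated through year 4 = $81,258 − $25,711 = $55,547.

$55,547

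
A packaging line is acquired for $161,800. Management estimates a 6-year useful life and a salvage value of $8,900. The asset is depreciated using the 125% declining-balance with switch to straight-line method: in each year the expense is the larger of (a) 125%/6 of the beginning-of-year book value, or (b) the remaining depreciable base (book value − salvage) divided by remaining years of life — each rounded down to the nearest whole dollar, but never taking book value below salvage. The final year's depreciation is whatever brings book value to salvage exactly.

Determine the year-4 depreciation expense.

Depreciable base = $161,800 − $8,900 = $152,900.
Year 1: DB = ⌊$161,800 × 125%/6⌋ = $33,708; SL = ⌊$152,900/6⌋ = $25,483 → take DB $33,708. Book value $128,092.
Year 2: DB = ⌊$128,092 × 125%/6⌋ = $26,685; SL = ⌊$119,192/5⌋ = $23,838 → take DB $26,685. Book value $101,407.
Year 3: DB = ⌊$101,407 × 125%/6⌋ = $21,126; SL = ⌊$92,507/4⌋ = $23,126 → take SL $23,126. Book value $78,281.
Year 4: DB = ⌊$78,281 × 125%/6⌋ = $16,308; SL = ⌊$69,381/3⌋ = $23,127 → take SL $23,127. Book value $55,154.

$23,127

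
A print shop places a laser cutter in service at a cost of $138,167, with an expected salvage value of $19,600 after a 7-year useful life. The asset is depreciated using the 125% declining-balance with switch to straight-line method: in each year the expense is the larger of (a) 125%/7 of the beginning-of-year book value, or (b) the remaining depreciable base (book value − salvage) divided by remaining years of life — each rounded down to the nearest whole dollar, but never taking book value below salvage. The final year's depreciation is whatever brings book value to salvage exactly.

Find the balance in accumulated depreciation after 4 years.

Depreciable base = $138,167 − $19,600 = $118,567.
Year 1: DB = ⌊$138,167 × 125%/7⌋ = $24,672; SL = ⌊$118,567/7⌋ = $16,938 → take DB $24,672. Book value $113,495.
Year 2: DB = ⌊$113,495 × 125%/7⌋ = $20,266; SL = ⌊$93,895/6⌋ = $15,649 → take DB $20,266. Book value $93,229.
Year 3: DB = ⌊$93,229 × 125%/7⌋ = $16,648; SL = ⌊$73,629/5⌋ = $14,725 → take DB $16,648. Book value $76,581.
Year 4: DB = ⌊$76,581 × 125%/7⌋ = $13,675; SL = ⌊$56,981/4⌋ = $14,245 → take SL $14,245. Book value $62,336.
Accumulated through year 4 = $138,167 − $62,336 = $75,831.

$75,831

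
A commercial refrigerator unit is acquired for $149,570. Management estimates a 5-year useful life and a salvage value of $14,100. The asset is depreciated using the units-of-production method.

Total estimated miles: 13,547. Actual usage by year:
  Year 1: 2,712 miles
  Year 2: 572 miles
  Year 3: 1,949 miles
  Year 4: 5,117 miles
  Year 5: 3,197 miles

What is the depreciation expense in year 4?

Depreciable base = $149,570 − $14,100 = $135,470.
Rate = $135,470 / 13,547 miles = $10 per mile.
Year 1: 2,712 × $10 = $27,120. Book value $122,450.
Year 2: 572 × $10 = $5,720. Book value $116,730.
Year 3: 1,949 × $10 = $19,490. Book value $97,240.
Year 4: 5,117 × $10 = $51,170. Book value $46,070.

$51,170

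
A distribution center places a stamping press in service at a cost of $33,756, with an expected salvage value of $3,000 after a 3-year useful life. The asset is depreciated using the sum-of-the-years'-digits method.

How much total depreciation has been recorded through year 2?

$25,630

Depreciable base = $33,756 − $3,000 = $30,756.
Sum of the years' digits = 3+2+1 = 6.
Year 1: $30,756 × 3/6 = $15,378. Book value $18,378.
Year 2: $30,756 × 2/6 = $10,252. Book value $8,126.
Accumulated through year 2 = $33,756 − $8,126 = $25,630.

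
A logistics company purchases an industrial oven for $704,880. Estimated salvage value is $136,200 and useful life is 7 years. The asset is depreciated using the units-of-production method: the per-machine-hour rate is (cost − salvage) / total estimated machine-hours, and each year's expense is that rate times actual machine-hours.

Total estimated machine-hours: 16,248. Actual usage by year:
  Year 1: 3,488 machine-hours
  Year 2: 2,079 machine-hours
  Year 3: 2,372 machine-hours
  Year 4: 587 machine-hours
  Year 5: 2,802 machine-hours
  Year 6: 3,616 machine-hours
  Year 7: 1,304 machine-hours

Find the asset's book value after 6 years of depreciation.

Depreciable base = $704,880 − $136,200 = $568,680.
Rate = $568,680 / 16,248 machine-hours = $35 per machine-hour.
Year 1: 3,488 × $35 = $122,080. Book value $582,800.
Year 2: 2,079 × $35 = $72,765. Book value $510,035.
Year 3: 2,372 × $35 = $83,020. Book value $427,015.
Year 4: 587 × $35 = $20,545. Book value $406,470.
Year 5: 2,802 × $35 = $98,070. Book value $308,400.
Year 6: 3,616 × $35 = $126,560. Book value $181,840.

$181,840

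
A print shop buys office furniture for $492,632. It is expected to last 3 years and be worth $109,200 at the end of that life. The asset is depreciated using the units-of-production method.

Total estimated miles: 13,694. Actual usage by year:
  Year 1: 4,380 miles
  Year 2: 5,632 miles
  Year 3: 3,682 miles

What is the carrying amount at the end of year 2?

Depreciable base = $492,632 − $109,200 = $383,432.
Rate = $383,432 / 13,694 miles = $28 per mile.
Year 1: 4,380 × $28 = $122,640. Book value $369,992.
Year 2: 5,632 × $28 = $157,696. Book value $212,296.

$212,296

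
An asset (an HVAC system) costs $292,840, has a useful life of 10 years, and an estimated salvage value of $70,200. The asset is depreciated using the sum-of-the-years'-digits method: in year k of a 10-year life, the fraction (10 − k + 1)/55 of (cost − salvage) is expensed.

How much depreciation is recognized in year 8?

$12,144

Depreciable base = $292,840 − $70,200 = $222,640.
Sum of the years' digits = 10+9+8+7+6+5+4+3+2+1 = 55.
Year 1: $222,640 × 10/55 = $40,480. Book value $252,360.
Year 2: $222,640 × 9/55 = $36,432. Book value $215,928.
Year 3: $222,640 × 8/55 = $32,384. Book value $183,544.
Year 4: $222,640 × 7/55 = $28,336. Book value $155,208.
Year 5: $222,640 × 6/55 = $24,288. Book value $130,920.
Year 6: $222,640 × 5/55 = $20,240. Book value $110,680.
Year 7: $222,640 × 4/55 = $16,192. Book value $94,488.
Year 8: $222,640 × 3/55 = $12,144. Book value $82,344.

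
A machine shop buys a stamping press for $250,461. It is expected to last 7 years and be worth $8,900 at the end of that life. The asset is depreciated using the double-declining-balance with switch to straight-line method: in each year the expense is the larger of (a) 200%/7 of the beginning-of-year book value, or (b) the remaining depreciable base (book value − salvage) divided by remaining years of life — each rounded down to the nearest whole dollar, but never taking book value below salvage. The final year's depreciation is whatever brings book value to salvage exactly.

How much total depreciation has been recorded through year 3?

Depreciable base = $250,461 − $8,900 = $241,561.
Year 1: DB = ⌊$250,461 × 200%/7⌋ = $71,560; SL = ⌊$241,561/7⌋ = $34,508 → take DB $71,560. Book value $178,901.
Year 2: DB = ⌊$178,901 × 200%/7⌋ = $51,114; SL = ⌊$170,001/6⌋ = $28,333 → take DB $51,114. Book value $127,787.
Year 3: DB = ⌊$127,787 × 200%/7⌋ = $36,510; SL = ⌊$118,887/5⌋ = $23,777 → take DB $36,510. Book value $91,277.
Accumulated through year 3 = $250,461 − $91,277 = $159,184.

$159,184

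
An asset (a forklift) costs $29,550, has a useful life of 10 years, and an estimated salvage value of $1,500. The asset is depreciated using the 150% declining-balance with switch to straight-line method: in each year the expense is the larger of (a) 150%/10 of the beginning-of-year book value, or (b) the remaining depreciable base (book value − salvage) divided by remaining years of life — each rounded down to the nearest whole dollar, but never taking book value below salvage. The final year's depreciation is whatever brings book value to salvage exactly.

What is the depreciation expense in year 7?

$2,321

Depreciable base = $29,550 − $1,500 = $28,050.
Year 1: DB = ⌊$29,550 × 150%/10⌋ = $4,432; SL = ⌊$28,050/10⌋ = $2,805 → take DB $4,432. Book value $25,118.
Year 2: DB = ⌊$25,118 × 150%/10⌋ = $3,767; SL = ⌊$23,618/9⌋ = $2,624 → take DB $3,767. Book value $21,351.
Year 3: DB = ⌊$21,351 × 150%/10⌋ = $3,202; SL = ⌊$19,851/8⌋ = $2,481 → take DB $3,202. Book value $18,149.
Year 4: DB = ⌊$18,149 × 150%/10⌋ = $2,722; SL = ⌊$16,649/7⌋ = $2,378 → take DB $2,722. Book value $15,427.
Year 5: DB = ⌊$15,427 × 150%/10⌋ = $2,314; SL = ⌊$13,927/6⌋ = $2,321 → take SL $2,321. Book value $13,106.
Year 6: DB = ⌊$13,106 × 150%/10⌋ = $1,965; SL = ⌊$11,606/5⌋ = $2,321 → take SL $2,321. Book value $10,785.
Year 7: DB = ⌊$10,785 × 150%/10⌋ = $1,617; SL = ⌊$9,285/4⌋ = $2,321 → take SL $2,321. Book value $8,464.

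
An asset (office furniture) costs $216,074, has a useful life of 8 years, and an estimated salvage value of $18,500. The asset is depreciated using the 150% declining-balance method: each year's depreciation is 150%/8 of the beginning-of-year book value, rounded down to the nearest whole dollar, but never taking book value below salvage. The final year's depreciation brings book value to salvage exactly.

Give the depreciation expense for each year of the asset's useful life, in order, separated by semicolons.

Depreciable base = $216,074 − $18,500 = $197,574.
Year 1: ⌊$216,074 × 150%/8⌋ = $40,513. Book value $175,561.
Year 2: ⌊$175,561 × 150%/8⌋ = $32,917. Book value $142,644.
Year 3: ⌊$142,644 × 150%/8⌋ = $26,745. Book value $115,899.
Year 4: ⌊$115,899 × 150%/8⌋ = $21,731. Book value $94,168.
Year 5: ⌊$94,168 × 150%/8⌋ = $17,656. Book value $76,512.
Year 6: ⌊$76,512 × 150%/8⌋ = $14,346. Book value $62,166.
Year 7: ⌊$62,166 × 150%/8⌋ = $11,656. Book value $50,510.
Year 8 (final): $50,510 − $18,500 = $32,010. Book value $18,500.

$40,513; $32,917; $26,745; $21,731; $17,656; $14,346; $11,656; $32,010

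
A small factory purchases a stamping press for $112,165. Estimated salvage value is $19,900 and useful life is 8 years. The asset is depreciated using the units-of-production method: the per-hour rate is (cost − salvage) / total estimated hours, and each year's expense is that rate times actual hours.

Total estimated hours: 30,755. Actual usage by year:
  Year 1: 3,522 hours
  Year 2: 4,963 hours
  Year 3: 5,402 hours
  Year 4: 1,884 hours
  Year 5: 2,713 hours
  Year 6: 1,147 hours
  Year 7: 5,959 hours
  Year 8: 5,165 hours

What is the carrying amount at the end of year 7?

$35,395

Depreciable base = $112,165 − $19,900 = $92,265.
Rate = $92,265 / 30,755 hours = $3 per hour.
Year 1: 3,522 × $3 = $10,566. Book value $101,599.
Year 2: 4,963 × $3 = $14,889. Book value $86,710.
Year 3: 5,402 × $3 = $16,206. Book value $70,504.
Year 4: 1,884 × $3 = $5,652. Book value $64,852.
Year 5: 2,713 × $3 = $8,139. Book value $56,713.
Year 6: 1,147 × $3 = $3,441. Book value $53,272.
Year 7: 5,959 × $3 = $17,877. Book value $35,395.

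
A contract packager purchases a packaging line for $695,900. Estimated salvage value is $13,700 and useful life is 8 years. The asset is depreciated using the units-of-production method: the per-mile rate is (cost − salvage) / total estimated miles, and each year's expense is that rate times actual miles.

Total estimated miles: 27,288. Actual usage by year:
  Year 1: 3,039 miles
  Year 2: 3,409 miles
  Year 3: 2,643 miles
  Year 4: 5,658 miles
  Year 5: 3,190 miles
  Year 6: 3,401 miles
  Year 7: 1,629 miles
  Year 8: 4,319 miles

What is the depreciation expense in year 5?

Depreciable base = $695,900 − $13,700 = $682,200.
Rate = $682,200 / 27,288 miles = $25 per mile.
Year 1: 3,039 × $25 = $75,975. Book value $619,925.
Year 2: 3,409 × $25 = $85,225. Book value $534,700.
Year 3: 2,643 × $25 = $66,075. Book value $468,625.
Year 4: 5,658 × $25 = $141,450. Book value $327,175.
Year 5: 3,190 × $25 = $79,750. Book value $247,425.

$79,750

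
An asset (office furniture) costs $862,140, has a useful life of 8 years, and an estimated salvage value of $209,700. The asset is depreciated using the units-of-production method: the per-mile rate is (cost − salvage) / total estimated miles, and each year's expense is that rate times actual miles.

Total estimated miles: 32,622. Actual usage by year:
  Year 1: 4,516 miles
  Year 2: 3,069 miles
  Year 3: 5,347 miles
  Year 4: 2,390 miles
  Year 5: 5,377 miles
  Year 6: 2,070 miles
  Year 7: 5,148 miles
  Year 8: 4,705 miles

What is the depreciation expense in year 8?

$94,100

Depreciable base = $862,140 − $209,700 = $652,440.
Rate = $652,440 / 32,622 miles = $20 per mile.
Year 1: 4,516 × $20 = $90,320. Book value $771,820.
Year 2: 3,069 × $20 = $61,380. Book value $710,440.
Year 3: 5,347 × $20 = $106,940. Book value $603,500.
Year 4: 2,390 × $20 = $47,800. Book value $555,700.
Year 5: 5,377 × $20 = $107,540. Book value $448,160.
Year 6: 2,070 × $20 = $41,400. Book value $406,760.
Year 7: 5,148 × $20 = $102,960. Book value $303,800.
Year 8: 4,705 × $20 = $94,100. Book value $209,700.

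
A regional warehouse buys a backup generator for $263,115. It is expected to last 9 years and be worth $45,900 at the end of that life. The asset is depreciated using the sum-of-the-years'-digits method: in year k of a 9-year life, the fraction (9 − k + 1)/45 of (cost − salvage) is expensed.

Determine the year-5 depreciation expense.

Depreciable base = $263,115 − $45,900 = $217,215.
Sum of the years' digits = 9+8+7+6+5+4+3+2+1 = 45.
Year 1: $217,215 × 9/45 = $43,443. Book value $219,672.
Year 2: $217,215 × 8/45 = $38,616. Book value $181,056.
Year 3: $217,215 × 7/45 = $33,789. Book value $147,267.
Year 4: $217,215 × 6/45 = $28,962. Book value $118,305.
Year 5: $217,215 × 5/45 = $24,135. Book value $94,170.

$24,135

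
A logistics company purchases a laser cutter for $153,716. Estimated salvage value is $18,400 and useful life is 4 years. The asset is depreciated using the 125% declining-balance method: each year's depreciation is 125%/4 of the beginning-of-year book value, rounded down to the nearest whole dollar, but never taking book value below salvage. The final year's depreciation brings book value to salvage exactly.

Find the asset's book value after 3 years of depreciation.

$49,951

Depreciable base = $153,716 − $18,400 = $135,316.
Year 1: ⌊$153,716 × 125%/4⌋ = $48,036. Book value $105,680.
Year 2: ⌊$105,680 × 125%/4⌋ = $33,025. Book value $72,655.
Year 3: ⌊$72,655 × 125%/4⌋ = $22,704. Book value $49,951.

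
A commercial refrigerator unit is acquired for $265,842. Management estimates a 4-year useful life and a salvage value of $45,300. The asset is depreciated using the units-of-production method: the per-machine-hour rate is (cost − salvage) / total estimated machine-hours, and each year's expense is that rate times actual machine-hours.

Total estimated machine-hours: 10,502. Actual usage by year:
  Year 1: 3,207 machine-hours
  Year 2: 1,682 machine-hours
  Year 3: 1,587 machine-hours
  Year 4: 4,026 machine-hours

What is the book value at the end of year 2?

$163,173

Depreciable base = $265,842 − $45,300 = $220,542.
Rate = $220,542 / 10,502 machine-hours = $21 per machine-hour.
Year 1: 3,207 × $21 = $67,347. Book value $198,495.
Year 2: 1,682 × $21 = $35,322. Book value $163,173.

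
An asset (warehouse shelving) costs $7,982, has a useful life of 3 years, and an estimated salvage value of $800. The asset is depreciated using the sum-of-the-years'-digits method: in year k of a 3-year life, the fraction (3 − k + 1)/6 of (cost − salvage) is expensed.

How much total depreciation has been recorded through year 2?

$5,985

Depreciable base = $7,982 − $800 = $7,182.
Sum of the years' digits = 3+2+1 = 6.
Year 1: $7,182 × 3/6 = $3,591. Book value $4,391.
Year 2: $7,182 × 2/6 = $2,394. Book value $1,997.
Accumulated through year 2 = $7,982 − $1,997 = $5,985.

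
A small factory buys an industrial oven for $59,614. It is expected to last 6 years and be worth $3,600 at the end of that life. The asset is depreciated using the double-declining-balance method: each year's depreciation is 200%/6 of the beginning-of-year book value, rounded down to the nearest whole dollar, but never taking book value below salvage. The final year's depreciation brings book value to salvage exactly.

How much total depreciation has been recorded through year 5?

$51,763

Depreciable base = $59,614 − $3,600 = $56,014.
Year 1: ⌊$59,614 × 200%/6⌋ = $19,871. Book value $39,743.
Year 2: ⌊$39,743 × 200%/6⌋ = $13,247. Book value $26,496.
Year 3: ⌊$26,496 × 200%/6⌋ = $8,832. Book value $17,664.
Year 4: ⌊$17,664 × 200%/6⌋ = $5,888. Book value $11,776.
Year 5: ⌊$11,776 × 200%/6⌋ = $3,925. Book value $7,851.
Accumulated through year 5 = $59,614 − $7,851 = $51,763.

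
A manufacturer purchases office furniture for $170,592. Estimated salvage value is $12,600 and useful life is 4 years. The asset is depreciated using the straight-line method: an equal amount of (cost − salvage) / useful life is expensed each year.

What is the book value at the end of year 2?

Depreciable base = $170,592 − $12,600 = $157,992.
Annual expense = $157,992 / 4 = $39,498.
End of year 1: book value $131,094.
End of year 2: book value $91,596.

$91,596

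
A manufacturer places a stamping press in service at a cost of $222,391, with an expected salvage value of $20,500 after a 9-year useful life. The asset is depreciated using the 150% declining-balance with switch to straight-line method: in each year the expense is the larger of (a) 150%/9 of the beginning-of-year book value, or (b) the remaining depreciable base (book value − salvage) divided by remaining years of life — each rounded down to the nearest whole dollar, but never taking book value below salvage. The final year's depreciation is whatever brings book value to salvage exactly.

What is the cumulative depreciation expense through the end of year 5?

$133,016

Depreciable base = $222,391 − $20,500 = $201,891.
Year 1: DB = ⌊$222,391 × 150%/9⌋ = $37,065; SL = ⌊$201,891/9⌋ = $22,432 → take DB $37,065. Book value $185,326.
Year 2: DB = ⌊$185,326 × 150%/9⌋ = $30,887; SL = ⌊$164,826/8⌋ = $20,603 → take DB $30,887. Book value $154,439.
Year 3: DB = ⌊$154,439 × 150%/9⌋ = $25,739; SL = ⌊$133,939/7⌋ = $19,134 → take DB $25,739. Book value $128,700.
Year 4: DB = ⌊$128,700 × 150%/9⌋ = $21,450; SL = ⌊$108,200/6⌋ = $18,033 → take DB $21,450. Book value $107,250.
Year 5: DB = ⌊$107,250 × 150%/9⌋ = $17,875; SL = ⌊$86,750/5⌋ = $17,350 → take DB $17,875. Book value $89,375.
Accumulated through year 5 = $222,391 − $89,375 = $133,016.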